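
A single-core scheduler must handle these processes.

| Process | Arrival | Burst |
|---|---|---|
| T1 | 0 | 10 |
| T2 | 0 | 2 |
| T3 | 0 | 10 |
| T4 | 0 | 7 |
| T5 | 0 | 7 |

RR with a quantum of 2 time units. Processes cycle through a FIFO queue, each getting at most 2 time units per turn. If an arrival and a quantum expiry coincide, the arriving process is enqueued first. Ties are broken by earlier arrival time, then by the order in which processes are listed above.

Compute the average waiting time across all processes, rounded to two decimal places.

20.20

Gantt: | T1 0-2 | T2 2-4 | T3 4-6 | T4 6-8 | T5 8-10 | T1 10-12 | T3 12-14 | T4 14-16 | T5 16-18 | T1 18-20 | T3 20-22 | T4 22-24 | T5 24-26 | T1 26-28 | T3 28-30 | T4 30-31 | T5 31-32 | T1 32-34 | T3 34-36 |
Completion: T1=34  T2=4  T3=36  T4=31  T5=32
Turnaround (C−A): T1=34  T2=4  T3=36  T4=31  T5=32
Waiting times: T1=24, T2=2, T3=26, T4=24, T5=25
Average waiting = (24+2+26+24+25) / 5 = 101/5 = 20.20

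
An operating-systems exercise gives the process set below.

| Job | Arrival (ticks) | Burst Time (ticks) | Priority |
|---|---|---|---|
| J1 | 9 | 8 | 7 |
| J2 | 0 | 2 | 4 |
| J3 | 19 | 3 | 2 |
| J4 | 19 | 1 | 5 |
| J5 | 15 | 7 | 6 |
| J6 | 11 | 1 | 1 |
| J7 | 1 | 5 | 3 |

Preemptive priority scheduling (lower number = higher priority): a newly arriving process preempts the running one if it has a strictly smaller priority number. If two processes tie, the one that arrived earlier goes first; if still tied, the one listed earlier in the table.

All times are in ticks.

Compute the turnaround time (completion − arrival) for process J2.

Gantt: | J2 0-1 | J7 1-6 | J2 6-7 | idle 7-9 | J1 9-11 | J6 11-12 | J1 12-15 | J5 15-19 | J3 19-22 | J4 22-23 | J5 23-26 | J1 26-29 |
Completion: J1=29  J2=7  J3=22  J4=23  J5=26  J6=12  J7=6
Turnaround (C−A): J1=20  J2=7  J3=3  J4=4  J5=11  J6=1  J7=5
Turnaround(J2) = completion − arrival = 7 − 0 = 7

7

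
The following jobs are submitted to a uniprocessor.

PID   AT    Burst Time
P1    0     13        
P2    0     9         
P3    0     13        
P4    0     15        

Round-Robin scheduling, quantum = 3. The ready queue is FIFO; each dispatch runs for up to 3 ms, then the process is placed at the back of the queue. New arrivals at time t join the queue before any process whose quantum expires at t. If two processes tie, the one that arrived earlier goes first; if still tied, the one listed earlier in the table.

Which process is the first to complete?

Gantt: | P1 0-3 | P2 3-6 | P3 6-9 | P4 9-12 | P1 12-15 | P2 15-18 | P3 18-21 | P4 21-24 | P1 24-27 | P2 27-30 | P3 30-33 | P4 33-36 | P1 36-39 | P3 39-42 | P4 42-45 | P1 45-46 | P3 46-47 | P4 47-50 |
Completion: P1=46  P2=30  P3=47  P4=50
Turnaround (C−A): P1=46  P2=30  P3=47  P4=50
Finish order: P2 → P1 → P3 → P4

P2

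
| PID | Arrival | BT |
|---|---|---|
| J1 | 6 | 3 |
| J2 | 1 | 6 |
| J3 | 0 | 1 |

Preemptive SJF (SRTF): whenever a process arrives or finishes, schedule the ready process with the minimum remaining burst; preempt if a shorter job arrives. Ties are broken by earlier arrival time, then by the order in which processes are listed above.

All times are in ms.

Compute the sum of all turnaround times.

Gantt: | J3 0-1 | J2 1-7 | J1 7-10 |
Completion: J1=10  J2=7  J3=1
Turnaround (C−A): J1=4  J2=6  J3=1
Turnaround = completion − arrival: J1=4, J2=6, J3=1
Total turnaround = 4 + 6 + 1 = 11

11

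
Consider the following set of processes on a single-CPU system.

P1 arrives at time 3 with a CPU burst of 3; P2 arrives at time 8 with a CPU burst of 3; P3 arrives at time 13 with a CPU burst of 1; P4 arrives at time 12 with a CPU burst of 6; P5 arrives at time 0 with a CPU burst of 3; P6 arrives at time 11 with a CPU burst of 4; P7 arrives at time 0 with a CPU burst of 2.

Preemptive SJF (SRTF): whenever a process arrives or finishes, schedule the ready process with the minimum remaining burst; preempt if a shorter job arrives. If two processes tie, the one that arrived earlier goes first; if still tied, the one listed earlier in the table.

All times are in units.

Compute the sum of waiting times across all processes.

Timeline: | P7 0-2 | P5 2-5 | P1 5-8 | P2 8-11 | P6 11-13 | P3 13-14 | P6 14-16 | P4 16-22 |
Completion: P1=8  P2=11  P3=14  P4=22  P5=5  P6=16  P7=2
Waiting = turnaround − burst: P1=2, P2=0, P3=0, P4=4, P5=2, P6=1, P7=0
Total waiting = 2 + 0 + 0 + 4 + 2 + 1 + 0 = 9

9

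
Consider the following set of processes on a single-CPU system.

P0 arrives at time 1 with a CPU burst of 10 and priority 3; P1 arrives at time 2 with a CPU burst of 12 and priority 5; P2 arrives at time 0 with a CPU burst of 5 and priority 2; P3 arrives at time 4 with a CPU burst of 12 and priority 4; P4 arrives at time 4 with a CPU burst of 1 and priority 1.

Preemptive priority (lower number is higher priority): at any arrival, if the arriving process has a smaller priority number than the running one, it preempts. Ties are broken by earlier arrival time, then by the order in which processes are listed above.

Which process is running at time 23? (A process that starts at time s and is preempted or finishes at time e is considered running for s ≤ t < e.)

Schedule: | P2 0-4 | P4 4-5 | P2 5-6 | P0 6-16 | P3 16-28 | P1 28-40 |
Completion: P0=16  P1=40  P2=6  P3=28  P4=5
Turnaround (C−A): P0=15  P1=38  P2=6  P3=24  P4=1

P3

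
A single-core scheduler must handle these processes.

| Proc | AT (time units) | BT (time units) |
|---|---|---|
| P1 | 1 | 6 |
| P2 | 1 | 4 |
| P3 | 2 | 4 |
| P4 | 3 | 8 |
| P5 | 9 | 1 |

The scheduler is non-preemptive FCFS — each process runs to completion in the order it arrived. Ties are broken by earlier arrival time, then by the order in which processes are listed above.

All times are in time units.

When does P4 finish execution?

23

Timeline: | idle 0-1 | P1 1-7 | P2 7-11 | P3 11-15 | P4 15-23 | P5 23-24 |
Completion: P1=7  P2=11  P3=15  P4=23  P5=24
Turnaround (C−A): P1=6  P2=10  P3=13  P4=20  P5=15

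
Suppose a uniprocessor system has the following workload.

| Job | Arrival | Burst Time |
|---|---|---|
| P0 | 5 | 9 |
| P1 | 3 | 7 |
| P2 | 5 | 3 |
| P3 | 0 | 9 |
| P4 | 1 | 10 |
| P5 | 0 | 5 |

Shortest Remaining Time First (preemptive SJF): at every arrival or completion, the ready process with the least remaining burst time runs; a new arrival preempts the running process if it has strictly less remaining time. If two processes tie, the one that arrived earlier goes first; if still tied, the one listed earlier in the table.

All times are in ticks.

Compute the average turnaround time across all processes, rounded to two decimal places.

19.00

Timeline: | P5 0-5 | P2 5-8 | P1 8-15 | P3 15-24 | P0 24-33 | P4 33-43 |
Completion: P0=33  P1=15  P2=8  P3=24  P4=43  P5=5
Turnaround times: P0=28, P1=12, P2=3, P3=24, P4=42, P5=5
Average turnaround = (28+12+3+24+42+5) / 6 = 114/6 = 19.00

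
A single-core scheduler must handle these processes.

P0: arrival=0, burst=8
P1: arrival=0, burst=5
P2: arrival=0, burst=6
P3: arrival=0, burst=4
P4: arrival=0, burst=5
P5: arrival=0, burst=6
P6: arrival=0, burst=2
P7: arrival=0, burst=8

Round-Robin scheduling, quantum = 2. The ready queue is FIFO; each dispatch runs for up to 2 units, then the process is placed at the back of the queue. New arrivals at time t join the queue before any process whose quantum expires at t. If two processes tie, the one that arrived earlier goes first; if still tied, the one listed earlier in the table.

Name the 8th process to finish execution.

P7

Timeline: | P0 0-2 | P1 2-4 | P2 4-6 | P3 6-8 | P4 8-10 | P5 10-12 | P6 12-14 | P7 14-16 | P0 16-18 | P1 18-20 | P2 20-22 | P3 22-24 | P4 24-26 | P5 26-28 | P7 28-30 | P0 30-32 | P1 32-33 | P2 33-35 | P4 35-36 | P5 36-38 | P7 38-40 | P0 40-42 | P7 42-44 |
Completion: P0=42  P1=33  P2=35  P3=24  P4=36  P5=38  P6=14  P7=44
Turnaround (C−A): P0=42  P1=33  P2=35  P3=24  P4=36  P5=38  P6=14  P7=44
Finish order: P6 → P3 → P1 → P2 → P4 → P5 → P0 → P7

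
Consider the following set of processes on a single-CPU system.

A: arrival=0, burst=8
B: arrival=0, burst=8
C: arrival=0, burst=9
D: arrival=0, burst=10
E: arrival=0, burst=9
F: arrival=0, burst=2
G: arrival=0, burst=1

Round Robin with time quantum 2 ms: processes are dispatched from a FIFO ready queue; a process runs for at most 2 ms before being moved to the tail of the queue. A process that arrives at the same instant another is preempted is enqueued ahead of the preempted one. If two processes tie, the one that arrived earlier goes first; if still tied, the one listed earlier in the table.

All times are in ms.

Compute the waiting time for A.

Timeline: | A 0-2 | B 2-4 | C 4-6 | D 6-8 | E 8-10 | F 10-12 | G 12-13 | A 13-15 | B 15-17 | C 17-19 | D 19-21 | E 21-23 | A 23-25 | B 25-27 | C 27-29 | D 29-31 | E 31-33 | A 33-35 | B 35-37 | C 37-39 | D 39-41 | E 41-43 | C 43-44 | D 44-46 | E 46-47 |
Completion: A=35  B=37  C=44  D=46  E=47  F=12  G=13
Waiting(A) = turnaround − burst = 35 − 8 = 27

27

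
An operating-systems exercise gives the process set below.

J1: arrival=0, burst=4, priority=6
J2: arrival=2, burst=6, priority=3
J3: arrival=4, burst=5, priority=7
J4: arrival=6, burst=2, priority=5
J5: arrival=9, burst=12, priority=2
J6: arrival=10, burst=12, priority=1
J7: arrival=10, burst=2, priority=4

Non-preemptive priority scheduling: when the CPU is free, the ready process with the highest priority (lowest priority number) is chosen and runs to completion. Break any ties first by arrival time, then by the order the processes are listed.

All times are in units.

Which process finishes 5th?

Timeline: | J1 0-4 | J2 4-10 | J6 10-22 | J5 22-34 | J7 34-36 | J4 36-38 | J3 38-43 |
Completion: J1=4  J2=10  J3=43  J4=38  J5=34  J6=22  J7=36
Finish order: J1 → J2 → J6 → J5 → J7 → J4 → J3

J7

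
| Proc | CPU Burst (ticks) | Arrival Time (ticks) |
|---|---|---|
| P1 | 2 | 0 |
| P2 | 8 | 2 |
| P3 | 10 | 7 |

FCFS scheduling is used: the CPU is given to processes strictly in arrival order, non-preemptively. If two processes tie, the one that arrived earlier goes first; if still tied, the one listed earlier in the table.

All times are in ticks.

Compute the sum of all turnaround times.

Gantt: | P1 0-2 | P2 2-10 | P3 10-20 |
Completion: P1=2  P2=10  P3=20
Turnaround = completion − arrival: P1=2, P2=8, P3=13
Total turnaround = 2 + 8 + 13 = 23

23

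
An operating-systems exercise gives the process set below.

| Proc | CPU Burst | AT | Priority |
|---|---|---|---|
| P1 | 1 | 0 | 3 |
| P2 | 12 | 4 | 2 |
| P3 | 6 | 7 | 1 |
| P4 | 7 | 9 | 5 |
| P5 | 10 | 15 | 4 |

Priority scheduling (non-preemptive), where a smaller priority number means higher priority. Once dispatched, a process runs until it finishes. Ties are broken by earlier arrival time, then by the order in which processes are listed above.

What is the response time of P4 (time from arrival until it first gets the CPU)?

Timeline: | P1 0-1 | idle 1-4 | P2 4-16 | P3 16-22 | P5 22-32 | P4 32-39 |
Completion: P1=1  P2=16  P3=22  P4=39  P5=32
Turnaround (C−A): P1=1  P2=12  P3=15  P4=30  P5=17
Response(P4) = first start − arrival = 32 − 9 = 23

23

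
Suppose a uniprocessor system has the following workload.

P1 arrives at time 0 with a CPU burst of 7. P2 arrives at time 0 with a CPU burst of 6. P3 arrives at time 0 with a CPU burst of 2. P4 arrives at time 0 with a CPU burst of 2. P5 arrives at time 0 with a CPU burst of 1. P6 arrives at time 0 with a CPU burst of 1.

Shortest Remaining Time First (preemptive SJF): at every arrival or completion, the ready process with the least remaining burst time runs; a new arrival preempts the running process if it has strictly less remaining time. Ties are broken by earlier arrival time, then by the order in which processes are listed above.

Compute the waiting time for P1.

Gantt: | P5 0-1 | P6 1-2 | P3 2-4 | P4 4-6 | P2 6-12 | P1 12-19 |
Completion: P1=19  P2=12  P3=4  P4=6  P5=1  P6=2
Turnaround (C−A): P1=19  P2=12  P3=4  P4=6  P5=1  P6=2
Waiting(P1) = turnaround − burst = 19 − 7 = 12

12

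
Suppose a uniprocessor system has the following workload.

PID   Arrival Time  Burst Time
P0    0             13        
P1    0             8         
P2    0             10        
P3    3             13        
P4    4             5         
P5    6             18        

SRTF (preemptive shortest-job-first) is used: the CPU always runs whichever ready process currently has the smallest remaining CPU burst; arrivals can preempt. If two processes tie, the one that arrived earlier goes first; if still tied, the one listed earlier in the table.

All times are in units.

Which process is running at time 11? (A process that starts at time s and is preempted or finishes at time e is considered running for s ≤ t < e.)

P4

Gantt: | P1 0-8 | P4 8-13 | P2 13-23 | P0 23-36 | P3 36-49 | P5 49-67 |
Completion: P0=36  P1=8  P2=23  P3=49  P4=13  P5=67
Turnaround (C−A): P0=36  P1=8  P2=23  P3=46  P4=9  P5=61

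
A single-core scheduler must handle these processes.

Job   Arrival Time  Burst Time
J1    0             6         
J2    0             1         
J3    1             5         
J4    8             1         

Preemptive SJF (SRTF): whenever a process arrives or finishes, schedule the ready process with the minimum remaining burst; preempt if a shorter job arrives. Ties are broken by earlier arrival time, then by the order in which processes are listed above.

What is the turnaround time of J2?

Gantt: | J2 0-1 | J3 1-6 | J1 6-8 | J4 8-9 | J1 9-13 |
Completion: J1=13  J2=1  J3=6  J4=9
Turnaround (C−A): J1=13  J2=1  J3=5  J4=1
Turnaround(J2) = completion − arrival = 1 − 0 = 1

1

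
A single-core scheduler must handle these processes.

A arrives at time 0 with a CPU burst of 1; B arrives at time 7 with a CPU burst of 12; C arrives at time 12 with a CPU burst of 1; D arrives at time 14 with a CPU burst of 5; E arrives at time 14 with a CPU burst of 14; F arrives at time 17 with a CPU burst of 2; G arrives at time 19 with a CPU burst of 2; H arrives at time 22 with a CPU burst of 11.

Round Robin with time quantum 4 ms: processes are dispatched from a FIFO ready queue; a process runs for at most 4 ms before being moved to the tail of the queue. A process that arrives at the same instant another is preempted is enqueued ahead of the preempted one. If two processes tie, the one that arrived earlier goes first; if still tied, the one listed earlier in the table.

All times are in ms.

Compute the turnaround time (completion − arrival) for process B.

Timeline: | A 0-1 | idle 1-7 | B 7-15 | C 15-16 | D 16-20 | E 20-24 | B 24-28 | F 28-30 | G 30-32 | D 32-33 | H 33-37 | E 37-41 | H 41-45 | E 45-49 | H 49-52 | E 52-54 |
Completion: A=1  B=28  C=16  D=33  E=54  F=30  G=32  H=52
Turnaround (C−A): A=1  B=21  C=4  D=19  E=40  F=13  G=13  H=30
Turnaround(B) = completion − arrival = 28 − 7 = 21

21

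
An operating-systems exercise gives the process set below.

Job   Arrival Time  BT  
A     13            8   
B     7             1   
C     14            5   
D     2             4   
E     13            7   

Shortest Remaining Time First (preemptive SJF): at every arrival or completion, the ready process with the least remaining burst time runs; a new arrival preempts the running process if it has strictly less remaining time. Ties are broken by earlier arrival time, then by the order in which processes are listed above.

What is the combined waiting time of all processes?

17

Gantt: | idle 0-2 | D 2-6 | idle 6-7 | B 7-8 | idle 8-13 | E 13-14 | C 14-19 | E 19-25 | A 25-33 |
Completion: A=33  B=8  C=19  D=6  E=25
Turnaround (C−A): A=20  B=1  C=5  D=4  E=12
Waiting = turnaround − burst: A=12, B=0, C=0, D=0, E=5
Total waiting = 12 + 0 + 0 + 0 + 5 = 17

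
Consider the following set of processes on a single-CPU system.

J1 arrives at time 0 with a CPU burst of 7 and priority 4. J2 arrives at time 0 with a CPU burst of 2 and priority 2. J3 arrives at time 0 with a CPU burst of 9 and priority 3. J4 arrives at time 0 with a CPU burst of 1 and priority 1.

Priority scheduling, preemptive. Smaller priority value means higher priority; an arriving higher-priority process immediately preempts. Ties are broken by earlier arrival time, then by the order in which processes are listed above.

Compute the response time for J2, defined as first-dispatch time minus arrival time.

Gantt: | J4 0-1 | J2 1-3 | J3 3-12 | J1 12-19 |
Completion: J1=19  J2=3  J3=12  J4=1
Turnaround (C−A): J1=19  J2=3  J3=12  J4=1
Response(J2) = first start − arrival = 1 − 0 = 1

1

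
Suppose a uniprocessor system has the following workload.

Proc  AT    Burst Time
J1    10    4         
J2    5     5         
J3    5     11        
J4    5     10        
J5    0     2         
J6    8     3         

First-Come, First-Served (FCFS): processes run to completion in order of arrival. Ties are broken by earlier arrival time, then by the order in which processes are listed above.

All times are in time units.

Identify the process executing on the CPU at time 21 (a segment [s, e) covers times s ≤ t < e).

J4

Timeline: | J5 0-2 | idle 2-5 | J2 5-10 | J3 10-21 | J4 21-31 | J6 31-34 | J1 34-38 |
Completion: J1=38  J2=10  J3=21  J4=31  J5=2  J6=34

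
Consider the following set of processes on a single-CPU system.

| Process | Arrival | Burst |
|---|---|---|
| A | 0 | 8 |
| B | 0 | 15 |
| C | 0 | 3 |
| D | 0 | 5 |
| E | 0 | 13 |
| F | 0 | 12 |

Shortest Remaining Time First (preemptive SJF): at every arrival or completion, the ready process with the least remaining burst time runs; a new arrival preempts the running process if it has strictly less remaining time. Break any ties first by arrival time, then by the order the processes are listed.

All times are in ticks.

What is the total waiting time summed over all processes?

Timeline: | C 0-3 | D 3-8 | A 8-16 | F 16-28 | E 28-41 | B 41-56 |
Completion: A=16  B=56  C=3  D=8  E=41  F=28
Waiting = turnaround − burst: A=8, B=41, C=0, D=3, E=28, F=16
Total waiting = 8 + 41 + 0 + 3 + 28 + 16 = 96

96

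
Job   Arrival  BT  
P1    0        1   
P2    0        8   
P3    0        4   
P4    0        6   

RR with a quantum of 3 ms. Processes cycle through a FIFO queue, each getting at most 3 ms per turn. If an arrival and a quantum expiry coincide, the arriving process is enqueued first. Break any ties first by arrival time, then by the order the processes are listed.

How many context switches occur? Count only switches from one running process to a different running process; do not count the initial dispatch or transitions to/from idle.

7

Schedule: | P1 0-1 | P2 1-4 | P3 4-7 | P4 7-10 | P2 10-13 | P3 13-14 | P4 14-17 | P2 17-19 |
Completion: P1=1  P2=19  P3=14  P4=17
Turnaround (C−A): P1=1  P2=19  P3=14  P4=17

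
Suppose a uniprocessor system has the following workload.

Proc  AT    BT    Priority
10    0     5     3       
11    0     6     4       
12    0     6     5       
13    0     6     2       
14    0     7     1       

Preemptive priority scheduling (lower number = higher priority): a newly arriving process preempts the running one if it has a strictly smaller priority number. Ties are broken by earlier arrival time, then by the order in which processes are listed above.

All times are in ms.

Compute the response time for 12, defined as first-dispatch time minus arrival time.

24

Timeline: | 14 0-7 | 13 7-13 | 10 13-18 | 11 18-24 | 12 24-30 |
Completion: 10=18  11=24  12=30  13=13  14=7
Turnaround (C−A): 10=18  11=24  12=30  13=13  14=7
Response(12) = first start − arrival = 24 − 0 = 24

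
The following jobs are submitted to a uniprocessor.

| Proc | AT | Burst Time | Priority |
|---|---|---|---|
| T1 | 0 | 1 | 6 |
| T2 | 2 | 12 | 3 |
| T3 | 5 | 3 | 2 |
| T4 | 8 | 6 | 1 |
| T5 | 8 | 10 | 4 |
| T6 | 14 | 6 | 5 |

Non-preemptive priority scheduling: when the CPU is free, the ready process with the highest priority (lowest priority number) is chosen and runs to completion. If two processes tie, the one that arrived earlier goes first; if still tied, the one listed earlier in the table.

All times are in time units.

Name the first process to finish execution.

T1

Timeline: | T1 0-1 | idle 1-2 | T2 2-14 | T4 14-20 | T3 20-23 | T5 23-33 | T6 33-39 |
Completion: T1=1  T2=14  T3=23  T4=20  T5=33  T6=39
Finish order: T1 → T2 → T4 → T3 → T5 → T6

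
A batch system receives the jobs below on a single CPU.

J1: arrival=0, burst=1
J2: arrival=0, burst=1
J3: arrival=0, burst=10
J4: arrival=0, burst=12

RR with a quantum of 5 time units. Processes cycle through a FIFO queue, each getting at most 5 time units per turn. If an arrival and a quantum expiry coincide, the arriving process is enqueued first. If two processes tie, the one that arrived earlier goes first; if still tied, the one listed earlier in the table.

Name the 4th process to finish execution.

J4

Timeline: | J1 0-1 | J2 1-2 | J3 2-7 | J4 7-12 | J3 12-17 | J4 17-24 |
Completion: J1=1  J2=2  J3=17  J4=24
Turnaround (C−A): J1=1  J2=2  J3=17  J4=24
Finish order: J1 → J2 → J3 → J4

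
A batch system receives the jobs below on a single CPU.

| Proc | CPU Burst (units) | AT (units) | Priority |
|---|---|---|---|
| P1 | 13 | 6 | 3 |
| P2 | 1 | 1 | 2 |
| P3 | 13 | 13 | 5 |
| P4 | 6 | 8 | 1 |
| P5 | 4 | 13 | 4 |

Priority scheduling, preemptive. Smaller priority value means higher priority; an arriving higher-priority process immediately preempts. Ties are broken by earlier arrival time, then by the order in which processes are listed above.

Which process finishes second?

P4

Schedule: | idle 0-1 | P2 1-2 | idle 2-6 | P1 6-8 | P4 8-14 | P1 14-25 | P5 25-29 | P3 29-42 |
Completion: P1=25  P2=2  P3=42  P4=14  P5=29
Finish order: P2 → P4 → P1 → P5 → P3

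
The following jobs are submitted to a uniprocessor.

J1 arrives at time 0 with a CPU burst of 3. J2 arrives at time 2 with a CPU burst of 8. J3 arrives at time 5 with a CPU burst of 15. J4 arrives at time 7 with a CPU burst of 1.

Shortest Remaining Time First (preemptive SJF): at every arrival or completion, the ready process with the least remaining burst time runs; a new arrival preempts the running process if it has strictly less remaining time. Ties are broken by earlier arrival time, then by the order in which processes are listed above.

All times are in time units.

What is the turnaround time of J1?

3

Gantt: | J1 0-3 | J2 3-7 | J4 7-8 | J2 8-12 | J3 12-27 |
Completion: J1=3  J2=12  J3=27  J4=8
Turnaround(J1) = completion − arrival = 3 − 0 = 3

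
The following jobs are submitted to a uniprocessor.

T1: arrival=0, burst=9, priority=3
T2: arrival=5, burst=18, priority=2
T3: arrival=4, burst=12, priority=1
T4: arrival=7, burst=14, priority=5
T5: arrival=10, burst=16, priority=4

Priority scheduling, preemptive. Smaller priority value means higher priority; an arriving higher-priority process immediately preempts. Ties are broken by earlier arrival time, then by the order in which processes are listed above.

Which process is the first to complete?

Gantt: | T1 0-4 | T3 4-16 | T2 16-34 | T1 34-39 | T5 39-55 | T4 55-69 |
Completion: T1=39  T2=34  T3=16  T4=69  T5=55
Finish order: T3 → T2 → T1 → T5 → T4

T3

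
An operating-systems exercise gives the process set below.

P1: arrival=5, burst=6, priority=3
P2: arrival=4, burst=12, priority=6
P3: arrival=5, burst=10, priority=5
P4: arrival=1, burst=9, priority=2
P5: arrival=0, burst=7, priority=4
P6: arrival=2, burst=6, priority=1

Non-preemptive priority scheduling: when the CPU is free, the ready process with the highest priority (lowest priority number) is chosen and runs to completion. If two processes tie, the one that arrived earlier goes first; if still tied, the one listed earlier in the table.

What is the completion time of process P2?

50

Schedule: | P5 0-7 | P6 7-13 | P4 13-22 | P1 22-28 | P3 28-38 | P2 38-50 |
Completion: P1=28  P2=50  P3=38  P4=22  P5=7  P6=13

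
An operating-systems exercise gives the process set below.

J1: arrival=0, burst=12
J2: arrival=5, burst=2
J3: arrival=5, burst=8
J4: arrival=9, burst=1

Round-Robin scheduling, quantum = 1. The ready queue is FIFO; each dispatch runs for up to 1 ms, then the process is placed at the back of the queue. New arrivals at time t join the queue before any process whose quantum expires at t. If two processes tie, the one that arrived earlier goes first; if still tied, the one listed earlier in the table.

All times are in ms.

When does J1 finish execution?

Schedule: | J1 0-5 | J2 5-6 | J3 6-7 | J1 7-8 | J2 8-9 | J3 9-10 | J1 10-11 | J4 11-12 | J3 12-13 | J1 13-14 | J3 14-15 | J1 15-16 | J3 16-17 | J1 17-18 | J3 18-19 | J1 19-20 | J3 20-21 | J1 21-22 | J3 22-23 |
Completion: J1=22  J2=9  J3=23  J4=12

22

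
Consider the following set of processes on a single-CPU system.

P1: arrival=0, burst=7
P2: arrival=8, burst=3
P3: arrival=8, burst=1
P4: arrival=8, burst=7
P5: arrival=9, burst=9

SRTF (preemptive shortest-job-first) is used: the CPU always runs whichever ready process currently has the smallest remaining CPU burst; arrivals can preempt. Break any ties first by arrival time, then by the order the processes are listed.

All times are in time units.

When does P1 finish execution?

7

Gantt: | P1 0-7 | idle 7-8 | P3 8-9 | P2 9-12 | P4 12-19 | P5 19-28 |
Completion: P1=7  P2=12  P3=9  P4=19  P5=28
Turnaround (C−A): P1=7  P2=4  P3=1  P4=11  P5=19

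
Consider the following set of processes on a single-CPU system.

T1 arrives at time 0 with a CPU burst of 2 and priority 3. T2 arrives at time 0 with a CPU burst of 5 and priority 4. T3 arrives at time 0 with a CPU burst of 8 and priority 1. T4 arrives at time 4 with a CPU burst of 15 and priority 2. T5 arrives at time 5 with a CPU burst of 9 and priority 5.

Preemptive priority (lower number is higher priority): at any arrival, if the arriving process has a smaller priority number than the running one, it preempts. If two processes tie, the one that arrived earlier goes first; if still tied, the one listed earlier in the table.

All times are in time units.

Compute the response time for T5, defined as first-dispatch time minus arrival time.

Timeline: | T3 0-8 | T4 8-23 | T1 23-25 | T2 25-30 | T5 30-39 |
Completion: T1=25  T2=30  T3=8  T4=23  T5=39
Response(T5) = first start − arrival = 30 − 5 = 25

25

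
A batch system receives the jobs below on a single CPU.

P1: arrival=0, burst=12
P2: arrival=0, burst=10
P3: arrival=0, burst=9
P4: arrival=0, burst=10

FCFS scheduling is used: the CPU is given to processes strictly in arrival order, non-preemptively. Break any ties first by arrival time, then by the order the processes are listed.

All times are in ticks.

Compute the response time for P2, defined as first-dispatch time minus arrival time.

Gantt: | P1 0-12 | P2 12-22 | P3 22-31 | P4 31-41 |
Completion: P1=12  P2=22  P3=31  P4=41
Turnaround (C−A): P1=12  P2=22  P3=31  P4=41
Response(P2) = first start − arrival = 12 − 0 = 12

12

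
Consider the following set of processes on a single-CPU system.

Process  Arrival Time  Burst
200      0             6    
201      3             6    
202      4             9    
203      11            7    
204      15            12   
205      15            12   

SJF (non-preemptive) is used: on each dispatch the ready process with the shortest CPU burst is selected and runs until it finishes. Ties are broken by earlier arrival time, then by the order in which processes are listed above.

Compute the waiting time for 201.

Timeline: | 200 0-6 | 201 6-12 | 203 12-19 | 202 19-28 | 204 28-40 | 205 40-52 |
Completion: 200=6  201=12  202=28  203=19  204=40  205=52
Turnaround (C−A): 200=6  201=9  202=24  203=8  204=25  205=37
Waiting(201) = turnaround − burst = 9 − 6 = 3

3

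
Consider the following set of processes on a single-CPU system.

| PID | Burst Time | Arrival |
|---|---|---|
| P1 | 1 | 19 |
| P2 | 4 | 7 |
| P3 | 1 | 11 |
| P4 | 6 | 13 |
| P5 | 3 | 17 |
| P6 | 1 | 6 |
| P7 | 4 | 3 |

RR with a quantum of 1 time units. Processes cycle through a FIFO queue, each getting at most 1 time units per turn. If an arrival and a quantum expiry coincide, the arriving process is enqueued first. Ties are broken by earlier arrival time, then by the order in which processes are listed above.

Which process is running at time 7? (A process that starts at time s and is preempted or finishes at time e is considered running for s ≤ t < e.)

Schedule: | idle 0-3 | P7 3-6 | P6 6-7 | P7 7-8 | P2 8-11 | P3 11-12 | P2 12-13 | P4 13-17 | P5 17-18 | P4 18-19 | P5 19-20 | P1 20-21 | P4 21-22 | P5 22-23 |
Completion: P1=21  P2=13  P3=12  P4=22  P5=23  P6=7  P7=8
Turnaround (C−A): P1=2  P2=6  P3=1  P4=9  P5=6  P6=1  P7=5

P7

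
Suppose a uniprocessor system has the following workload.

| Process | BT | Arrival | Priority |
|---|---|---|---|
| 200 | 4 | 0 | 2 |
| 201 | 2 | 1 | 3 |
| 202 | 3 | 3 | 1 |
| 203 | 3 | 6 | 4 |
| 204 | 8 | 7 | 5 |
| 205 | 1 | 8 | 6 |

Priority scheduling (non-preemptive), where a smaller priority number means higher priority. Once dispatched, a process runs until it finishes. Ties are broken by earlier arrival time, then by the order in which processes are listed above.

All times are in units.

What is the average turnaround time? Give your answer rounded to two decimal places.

Timeline: | 200 0-4 | 202 4-7 | 201 7-9 | 203 9-12 | 204 12-20 | 205 20-21 |
Completion: 200=4  201=9  202=7  203=12  204=20  205=21
Turnaround (C−A): 200=4  201=8  202=4  203=6  204=13  205=13
Turnaround times: 200=4, 201=8, 202=4, 203=6, 204=13, 205=13
Average turnaround = (4+8+4+6+13+13) / 6 = 48/6 = 8.00

8.00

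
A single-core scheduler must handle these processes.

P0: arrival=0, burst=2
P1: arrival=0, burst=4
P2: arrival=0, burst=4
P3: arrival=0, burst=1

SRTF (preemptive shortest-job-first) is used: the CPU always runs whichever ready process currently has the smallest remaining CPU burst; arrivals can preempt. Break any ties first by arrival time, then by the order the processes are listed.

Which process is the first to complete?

P3

Gantt: | P3 0-1 | P0 1-3 | P1 3-7 | P2 7-11 |
Completion: P0=3  P1=7  P2=11  P3=1
Turnaround (C−A): P0=3  P1=7  P2=11  P3=1
Finish order: P3 → P0 → P1 → P2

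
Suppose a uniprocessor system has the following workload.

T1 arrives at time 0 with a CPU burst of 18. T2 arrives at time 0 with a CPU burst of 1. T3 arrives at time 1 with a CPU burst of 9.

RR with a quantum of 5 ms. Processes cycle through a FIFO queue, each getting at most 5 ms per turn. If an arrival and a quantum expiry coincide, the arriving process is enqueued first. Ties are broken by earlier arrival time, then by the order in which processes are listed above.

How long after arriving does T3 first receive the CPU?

Schedule: | T1 0-5 | T2 5-6 | T3 6-11 | T1 11-16 | T3 16-20 | T1 20-28 |
Completion: T1=28  T2=6  T3=20
Turnaround (C−A): T1=28  T2=6  T3=19
Response(T3) = first start − arrival = 6 − 1 = 5

5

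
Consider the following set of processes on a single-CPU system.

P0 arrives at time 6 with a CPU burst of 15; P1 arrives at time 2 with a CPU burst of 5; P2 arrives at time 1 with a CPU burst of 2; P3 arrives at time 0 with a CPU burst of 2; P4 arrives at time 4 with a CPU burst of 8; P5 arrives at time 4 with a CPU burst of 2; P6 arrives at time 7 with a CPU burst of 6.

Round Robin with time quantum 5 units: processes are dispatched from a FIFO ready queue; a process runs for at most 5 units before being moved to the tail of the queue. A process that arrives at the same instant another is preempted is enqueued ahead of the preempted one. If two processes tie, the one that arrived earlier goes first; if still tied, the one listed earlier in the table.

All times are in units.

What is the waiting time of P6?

22

Gantt: | P3 0-2 | P2 2-4 | P1 4-9 | P4 9-14 | P5 14-16 | P0 16-21 | P6 21-26 | P4 26-29 | P0 29-34 | P6 34-35 | P0 35-40 |
Completion: P0=40  P1=9  P2=4  P3=2  P4=29  P5=16  P6=35
Turnaround (C−A): P0=34  P1=7  P2=3  P3=2  P4=25  P5=12  P6=28
Waiting(P6) = turnaround − burst = 28 − 6 = 22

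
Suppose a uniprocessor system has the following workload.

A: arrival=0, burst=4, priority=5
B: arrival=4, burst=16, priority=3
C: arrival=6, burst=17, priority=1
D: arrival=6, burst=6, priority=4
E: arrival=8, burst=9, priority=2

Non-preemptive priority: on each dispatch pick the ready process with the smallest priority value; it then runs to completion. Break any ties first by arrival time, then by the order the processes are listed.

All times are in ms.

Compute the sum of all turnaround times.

135

Timeline: | A 0-4 | B 4-20 | C 20-37 | E 37-46 | D 46-52 |
Completion: A=4  B=20  C=37  D=52  E=46
Turnaround = completion − arrival: A=4, B=16, C=31, D=46, E=38
Total turnaround = 4 + 16 + 31 + 46 + 38 = 135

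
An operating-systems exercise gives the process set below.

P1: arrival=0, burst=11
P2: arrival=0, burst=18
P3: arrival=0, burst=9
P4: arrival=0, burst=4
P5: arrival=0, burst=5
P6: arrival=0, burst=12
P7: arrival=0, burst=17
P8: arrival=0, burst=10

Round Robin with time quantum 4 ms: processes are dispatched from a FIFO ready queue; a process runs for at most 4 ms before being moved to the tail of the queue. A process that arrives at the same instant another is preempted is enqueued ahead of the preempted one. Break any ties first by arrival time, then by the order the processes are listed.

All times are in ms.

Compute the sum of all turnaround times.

501

Timeline: | P1 0-4 | P2 4-8 | P3 8-12 | P4 12-16 | P5 16-20 | P6 20-24 | P7 24-28 | P8 28-32 | P1 32-36 | P2 36-40 | P3 40-44 | P5 44-45 | P6 45-49 | P7 49-53 | P8 53-57 | P1 57-60 | P2 60-64 | P3 64-65 | P6 65-69 | P7 69-73 | P8 73-75 | P2 75-79 | P7 79-83 | P2 83-85 | P7 85-86 |
Completion: P1=60  P2=85  P3=65  P4=16  P5=45  P6=69  P7=86  P8=75
Turnaround (C−A): P1=60  P2=85  P3=65  P4=16  P5=45  P6=69  P7=86  P8=75
Turnaround = completion − arrival: P1=60, P2=85, P3=65, P4=16, P5=45, P6=69, P7=86, P8=75
Total turnaround = 60 + 85 + 65 + 16 + 45 + 69 + 86 + 75 = 501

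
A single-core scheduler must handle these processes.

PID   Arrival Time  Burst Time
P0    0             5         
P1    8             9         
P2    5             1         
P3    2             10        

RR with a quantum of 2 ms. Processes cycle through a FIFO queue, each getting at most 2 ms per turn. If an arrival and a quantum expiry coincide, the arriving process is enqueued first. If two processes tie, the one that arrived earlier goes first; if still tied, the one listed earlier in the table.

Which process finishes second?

P0

Gantt: | P0 0-2 | P3 2-4 | P0 4-6 | P3 6-8 | P2 8-9 | P0 9-10 | P1 10-12 | P3 12-14 | P1 14-16 | P3 16-18 | P1 18-20 | P3 20-22 | P1 22-25 |
Completion: P0=10  P1=25  P2=9  P3=22
Turnaround (C−A): P0=10  P1=17  P2=4  P3=20
Finish order: P2 → P0 → P3 → P1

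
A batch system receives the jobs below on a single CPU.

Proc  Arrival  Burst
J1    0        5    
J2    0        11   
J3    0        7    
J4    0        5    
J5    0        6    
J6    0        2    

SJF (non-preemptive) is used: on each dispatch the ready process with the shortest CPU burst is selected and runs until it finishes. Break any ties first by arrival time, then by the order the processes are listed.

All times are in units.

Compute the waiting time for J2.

25

Timeline: | J6 0-2 | J1 2-7 | J4 7-12 | J5 12-18 | J3 18-25 | J2 25-36 |
Completion: J1=7  J2=36  J3=25  J4=12  J5=18  J6=2
Turnaround (C−A): J1=7  J2=36  J3=25  J4=12  J5=18  J6=2
Waiting(J2) = turnaround − burst = 36 − 11 = 25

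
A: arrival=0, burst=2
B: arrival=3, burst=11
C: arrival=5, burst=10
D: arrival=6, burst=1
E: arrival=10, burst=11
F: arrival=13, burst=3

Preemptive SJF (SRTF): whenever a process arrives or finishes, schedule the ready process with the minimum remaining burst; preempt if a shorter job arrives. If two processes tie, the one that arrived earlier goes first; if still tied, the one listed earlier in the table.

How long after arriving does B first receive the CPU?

Timeline: | A 0-2 | idle 2-3 | B 3-6 | D 6-7 | B 7-15 | F 15-18 | C 18-28 | E 28-39 |
Completion: A=2  B=15  C=28  D=7  E=39  F=18
Turnaround (C−A): A=2  B=12  C=23  D=1  E=29  F=5
Response(B) = first start − arrival = 3 − 3 = 0

0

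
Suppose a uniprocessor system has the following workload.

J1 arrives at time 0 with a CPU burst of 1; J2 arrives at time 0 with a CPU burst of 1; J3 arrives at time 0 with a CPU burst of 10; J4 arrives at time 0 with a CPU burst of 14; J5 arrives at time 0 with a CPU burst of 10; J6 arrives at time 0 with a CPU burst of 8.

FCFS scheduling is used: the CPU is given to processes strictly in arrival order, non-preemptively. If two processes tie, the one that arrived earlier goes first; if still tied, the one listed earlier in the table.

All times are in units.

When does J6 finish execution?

Schedule: | J1 0-1 | J2 1-2 | J3 2-12 | J4 12-26 | J5 26-36 | J6 36-44 |
Completion: J1=1  J2=2  J3=12  J4=26  J5=36  J6=44

44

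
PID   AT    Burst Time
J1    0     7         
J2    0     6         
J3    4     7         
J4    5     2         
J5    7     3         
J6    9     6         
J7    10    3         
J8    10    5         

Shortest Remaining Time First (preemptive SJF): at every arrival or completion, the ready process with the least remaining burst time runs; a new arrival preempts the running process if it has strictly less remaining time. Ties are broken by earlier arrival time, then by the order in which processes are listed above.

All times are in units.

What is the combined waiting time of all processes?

Schedule: | J2 0-6 | J4 6-8 | J5 8-11 | J7 11-14 | J8 14-19 | J6 19-25 | J1 25-32 | J3 32-39 |
Completion: J1=32  J2=6  J3=39  J4=8  J5=11  J6=25  J7=14  J8=19
Turnaround (C−A): J1=32  J2=6  J3=35  J4=3  J5=4  J6=16  J7=4  J8=9
Waiting = turnaround − burst: J1=25, J2=0, J3=28, J4=1, J5=1, J6=10, J7=1, J8=4
Total waiting = 25 + 0 + 28 + 1 + 1 + 10 + 1 + 4 = 70

70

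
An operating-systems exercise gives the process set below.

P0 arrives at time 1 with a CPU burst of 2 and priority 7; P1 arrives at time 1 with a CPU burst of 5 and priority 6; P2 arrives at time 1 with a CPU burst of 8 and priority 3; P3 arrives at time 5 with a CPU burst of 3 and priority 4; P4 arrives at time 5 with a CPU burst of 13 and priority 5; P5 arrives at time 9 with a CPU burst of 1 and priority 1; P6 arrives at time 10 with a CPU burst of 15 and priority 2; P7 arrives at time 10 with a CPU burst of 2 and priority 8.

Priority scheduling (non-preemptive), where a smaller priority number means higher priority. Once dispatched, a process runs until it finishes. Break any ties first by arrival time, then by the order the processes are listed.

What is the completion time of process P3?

Timeline: | idle 0-1 | P2 1-9 | P5 9-10 | P6 10-25 | P3 25-28 | P4 28-41 | P1 41-46 | P0 46-48 | P7 48-50 |
Completion: P0=48  P1=46  P2=9  P3=28  P4=41  P5=10  P6=25  P7=50
Turnaround (C−A): P0=47  P1=45  P2=8  P3=23  P4=36  P5=1  P6=15  P7=40

28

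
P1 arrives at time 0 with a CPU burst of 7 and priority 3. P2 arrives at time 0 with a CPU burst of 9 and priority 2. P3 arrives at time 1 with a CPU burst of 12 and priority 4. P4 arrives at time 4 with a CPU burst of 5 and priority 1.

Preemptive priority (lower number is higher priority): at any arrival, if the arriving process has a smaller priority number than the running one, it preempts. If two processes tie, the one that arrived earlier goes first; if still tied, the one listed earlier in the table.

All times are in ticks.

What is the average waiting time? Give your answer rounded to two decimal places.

Gantt: | P2 0-4 | P4 4-9 | P2 9-14 | P1 14-21 | P3 21-33 |
Completion: P1=21  P2=14  P3=33  P4=9
Turnaround (C−A): P1=21  P2=14  P3=32  P4=5
Waiting times: P1=14, P2=5, P3=20, P4=0
Average waiting = (14+5+20+0) / 4 = 39/4 = 9.75

9.75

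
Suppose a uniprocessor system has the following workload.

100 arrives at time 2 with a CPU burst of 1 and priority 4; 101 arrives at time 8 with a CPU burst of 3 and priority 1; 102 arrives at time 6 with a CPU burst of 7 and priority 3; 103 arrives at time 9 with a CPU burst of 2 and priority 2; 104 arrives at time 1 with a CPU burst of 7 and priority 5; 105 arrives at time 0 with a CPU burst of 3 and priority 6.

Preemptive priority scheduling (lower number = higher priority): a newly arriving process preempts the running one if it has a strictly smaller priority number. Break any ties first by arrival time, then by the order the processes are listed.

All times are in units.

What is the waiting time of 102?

Timeline: | 105 0-1 | 104 1-2 | 100 2-3 | 104 3-6 | 102 6-8 | 101 8-11 | 103 11-13 | 102 13-18 | 104 18-21 | 105 21-23 |
Completion: 100=3  101=11  102=18  103=13  104=21  105=23
Waiting(102) = turnaround − burst = 12 − 7 = 5

5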